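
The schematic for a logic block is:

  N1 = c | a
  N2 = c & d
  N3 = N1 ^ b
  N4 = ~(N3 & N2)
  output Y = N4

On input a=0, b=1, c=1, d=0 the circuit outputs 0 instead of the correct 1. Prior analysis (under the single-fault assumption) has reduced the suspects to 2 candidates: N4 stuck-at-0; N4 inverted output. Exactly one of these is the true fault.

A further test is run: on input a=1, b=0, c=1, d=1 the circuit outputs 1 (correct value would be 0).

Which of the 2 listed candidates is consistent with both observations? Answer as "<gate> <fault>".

N4 inverted output

Evaluate each candidate on input a=1, b=0, c=1, d=1:
  N4 stuck-at-0: N1=1, N2=1, N3=1, N4=0 [stuck-at-0] → 0 — eliminated
  N4 inverted output: N1=1, N2=1, N3=1, N4=1 [inverted output] → 1 — matches
Only N4 inverted output reproduces the observed 1.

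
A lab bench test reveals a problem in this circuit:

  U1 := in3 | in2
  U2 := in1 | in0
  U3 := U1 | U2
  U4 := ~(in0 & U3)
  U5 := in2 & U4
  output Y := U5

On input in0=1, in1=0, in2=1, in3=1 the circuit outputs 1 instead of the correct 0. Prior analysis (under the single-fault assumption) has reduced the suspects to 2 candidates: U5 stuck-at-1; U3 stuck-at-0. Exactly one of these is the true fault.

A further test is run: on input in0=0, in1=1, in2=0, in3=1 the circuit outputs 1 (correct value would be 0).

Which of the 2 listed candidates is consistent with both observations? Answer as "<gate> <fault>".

U5 stuck-at-1

Evaluate each candidate on input in0=0, in1=1, in2=0, in3=1:
  U5 stuck-at-1: U1=1, U2=1, U3=1, U4=1, U5=1 [stuck-at-1] → 1 — matches
  U3 stuck-at-0: U1=1, U2=1, U3=0 [stuck-at-0], U4=1, U5=0 → 0 — eliminated
Only U5 stuck-at-1 reproduces the observed 1.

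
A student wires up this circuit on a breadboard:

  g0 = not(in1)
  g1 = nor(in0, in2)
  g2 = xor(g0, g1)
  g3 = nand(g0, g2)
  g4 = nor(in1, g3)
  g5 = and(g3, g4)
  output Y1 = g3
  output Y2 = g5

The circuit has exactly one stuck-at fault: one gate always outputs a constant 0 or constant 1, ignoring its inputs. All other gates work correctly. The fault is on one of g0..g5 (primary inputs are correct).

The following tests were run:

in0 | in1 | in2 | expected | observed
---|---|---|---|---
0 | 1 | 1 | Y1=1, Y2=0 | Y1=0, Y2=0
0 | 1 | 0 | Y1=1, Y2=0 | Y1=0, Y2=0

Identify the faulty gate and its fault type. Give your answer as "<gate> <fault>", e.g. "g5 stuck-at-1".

Fault-free values for test 1 (in0=0, in1=1, in2=1): g0=0, g1=0, g2=0, g3=1, g4=0, g5=0, giving Y1=1, Y2=0. Observed Y1=0, Y2=0.
Test 1: faults giving observed Y1=0, Y2=0 are {g0 stuck-at-1, g3 stuck-at-0}.
Test 2 (in0=0, in1=1, in2=0): fault-free g0=0, g1=1, g2=1, g3=1, g4=0, g5=0 → Y1=1, Y2=0; observed Y1=0, Y2=0. Eliminates g0 stuck-at-1.
Only g3 stuck-at-0 is consistent with every test.

g3 stuck-at-0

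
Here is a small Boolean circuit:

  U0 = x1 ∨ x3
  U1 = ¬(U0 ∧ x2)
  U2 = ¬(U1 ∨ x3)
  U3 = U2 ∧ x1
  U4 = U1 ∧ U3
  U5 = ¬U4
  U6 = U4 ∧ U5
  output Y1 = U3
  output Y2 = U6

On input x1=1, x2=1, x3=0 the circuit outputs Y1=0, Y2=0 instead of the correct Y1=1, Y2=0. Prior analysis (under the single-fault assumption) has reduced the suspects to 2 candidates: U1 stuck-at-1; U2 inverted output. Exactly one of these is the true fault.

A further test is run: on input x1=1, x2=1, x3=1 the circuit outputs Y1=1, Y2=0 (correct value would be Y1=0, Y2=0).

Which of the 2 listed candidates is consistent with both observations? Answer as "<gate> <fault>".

U2 inverted output

Evaluate each candidate on input x1=1, x2=1, x3=1:
  U1 stuck-at-1: U0=1, U1=1 [stuck-at-1], U2=0, U3=0, U4=0, U5=1, U6=0 → Y1=0, Y2=0 — eliminated
  U2 inverted output: U0=1, U1=0, U2=1 [inverted output], U3=1, U4=0, U5=1, U6=0 → Y1=1, Y2=0 — matches
Only U2 inverted output reproduces the observed Y1=1, Y2=0.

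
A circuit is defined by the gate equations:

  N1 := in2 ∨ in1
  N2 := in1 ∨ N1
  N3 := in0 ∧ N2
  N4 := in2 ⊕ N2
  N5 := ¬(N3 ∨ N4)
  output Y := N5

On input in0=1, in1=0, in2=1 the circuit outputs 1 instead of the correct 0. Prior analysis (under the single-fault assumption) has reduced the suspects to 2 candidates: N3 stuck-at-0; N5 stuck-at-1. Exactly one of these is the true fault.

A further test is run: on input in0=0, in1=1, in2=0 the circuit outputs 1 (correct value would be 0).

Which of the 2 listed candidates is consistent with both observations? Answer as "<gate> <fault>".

N5 stuck-at-1

Evaluate each candidate on input in0=0, in1=1, in2=0:
  N3 stuck-at-0: N1=1, N2=1, N3=0 [stuck-at-0], N4=1, N5=0 → 0 — eliminated
  N5 stuck-at-1: N1=1, N2=1, N3=0, N4=1, N5=1 [stuck-at-1] → 1 — matches
Only N5 stuck-at-1 reproduces the observed 1.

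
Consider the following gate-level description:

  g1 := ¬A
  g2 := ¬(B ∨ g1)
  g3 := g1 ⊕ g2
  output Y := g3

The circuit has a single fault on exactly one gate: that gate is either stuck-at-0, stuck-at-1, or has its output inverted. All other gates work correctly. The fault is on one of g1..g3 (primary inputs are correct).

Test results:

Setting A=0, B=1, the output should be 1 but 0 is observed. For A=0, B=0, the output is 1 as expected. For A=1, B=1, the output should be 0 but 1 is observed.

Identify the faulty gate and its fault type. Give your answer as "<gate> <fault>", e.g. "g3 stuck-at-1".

Fault-free values for test 1 (A=0, B=1): g1=1, g2=0, g3=1, giving Y=1. Observed 0.
Test 1: faults giving observed 0 are {g1 stuck-at-0, g1 inverted output, g2 stuck-at-1, g2 inverted output, g3 stuck-at-0, g3 inverted output}.
Test 2 (A=0, B=0): fault-free g1=1, g2=0, g3=1 → 1; observed 1. Eliminates g2 stuck-at-1, g2 inverted output, g3 stuck-at-0, g3 inverted output.
Test 3 (A=1, B=1): fault-free g1=0, g2=0, g3=0 → 0; observed 1. Eliminates g1 stuck-at-0.
Only g1 inverted output is consistent with every test.

g1 inverted output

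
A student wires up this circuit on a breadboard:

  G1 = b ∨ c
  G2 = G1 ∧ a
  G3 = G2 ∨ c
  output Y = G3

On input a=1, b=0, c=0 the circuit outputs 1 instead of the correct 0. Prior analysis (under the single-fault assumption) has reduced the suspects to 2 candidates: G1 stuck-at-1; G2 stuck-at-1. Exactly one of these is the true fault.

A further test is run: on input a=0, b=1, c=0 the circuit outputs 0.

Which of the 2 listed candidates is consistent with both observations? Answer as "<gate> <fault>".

Evaluate each candidate on input a=0, b=1, c=0:
  G1 stuck-at-1: G1=1 [stuck-at-1], G2=0, G3=0 → 0 — matches
  G2 stuck-at-1: G1=1, G2=1 [stuck-at-1], G3=1 → 1 — eliminated
Only G1 stuck-at-1 reproduces the observed 0.

G1 stuck-at-1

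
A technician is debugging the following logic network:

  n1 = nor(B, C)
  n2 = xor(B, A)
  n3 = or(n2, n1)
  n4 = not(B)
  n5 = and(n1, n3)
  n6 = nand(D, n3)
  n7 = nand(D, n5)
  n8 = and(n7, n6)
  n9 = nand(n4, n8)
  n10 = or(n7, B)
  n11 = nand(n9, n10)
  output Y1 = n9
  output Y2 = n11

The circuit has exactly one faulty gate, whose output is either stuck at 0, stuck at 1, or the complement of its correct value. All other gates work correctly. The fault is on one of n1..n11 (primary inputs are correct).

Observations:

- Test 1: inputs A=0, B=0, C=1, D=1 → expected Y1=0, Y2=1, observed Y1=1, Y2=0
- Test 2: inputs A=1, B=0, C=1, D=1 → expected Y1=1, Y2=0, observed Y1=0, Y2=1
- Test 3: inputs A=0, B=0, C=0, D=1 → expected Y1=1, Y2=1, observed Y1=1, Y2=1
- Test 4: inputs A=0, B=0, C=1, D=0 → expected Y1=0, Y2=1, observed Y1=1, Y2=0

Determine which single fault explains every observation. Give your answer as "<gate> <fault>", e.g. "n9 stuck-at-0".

Fault-free values for test 1 (A=0, B=0, C=1, D=1): n1=0, n2=0, n3=0, n4=1, n5=0, n6=1, n7=1, n8=1, n9=0, n10=1, n11=1, giving Y1=0, Y2=1. Observed Y1=1, Y2=0.
Test 1: faults giving observed Y1=1, Y2=0 are {n2 stuck-at-1, n2 inverted output, n3 stuck-at-1, n3 inverted output, n4 stuck-at-0, n4 inverted output, n6 stuck-at-0, n6 inverted output, n8 stuck-at-0, n8 inverted output, n9 stuck-at-1, n9 inverted output}.
Test 2 (A=1, B=0, C=1, D=1): fault-free n1=0, n2=1, n3=1, n4=1, n5=0, n6=0, n7=1, n8=0, n9=1, n10=1, n11=0 → Y1=1, Y2=0; observed Y1=0, Y2=1. Eliminates n2 stuck-at-1, n3 stuck-at-1, n4 stuck-at-0, n4 inverted output, n6 stuck-at-0, n8 stuck-at-0, n9 stuck-at-1.
Test 3 (A=0, B=0, C=0, D=1): fault-free n1=1, n2=0, n3=1, n4=1, n5=1, n6=0, n7=0, n8=0, n9=1, n10=0, n11=1 → Y1=1, Y2=1; observed Y1=1, Y2=1. Eliminates n3 inverted output, n8 inverted output, n9 inverted output.
Test 4 (A=0, B=0, C=1, D=0): fault-free n1=0, n2=0, n3=0, n4=1, n5=0, n6=1, n7=1, n8=1, n9=0, n10=1, n11=1 → Y1=0, Y2=1; observed Y1=1, Y2=0. Eliminates n2 inverted output.
Only n6 inverted output is consistent with every test.

n6 inverted output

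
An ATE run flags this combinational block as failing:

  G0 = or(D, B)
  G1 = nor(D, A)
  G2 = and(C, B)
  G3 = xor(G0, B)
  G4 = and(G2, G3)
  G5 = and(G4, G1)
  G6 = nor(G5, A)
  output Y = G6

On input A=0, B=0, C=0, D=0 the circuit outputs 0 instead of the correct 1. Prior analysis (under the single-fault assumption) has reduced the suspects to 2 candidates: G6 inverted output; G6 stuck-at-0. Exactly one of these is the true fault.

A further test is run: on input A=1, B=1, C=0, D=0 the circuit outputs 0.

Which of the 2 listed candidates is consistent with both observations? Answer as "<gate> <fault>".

G6 stuck-at-0

Evaluate each candidate on input A=1, B=1, C=0, D=0:
  G6 inverted output: G0=1, G1=0, G2=0, G3=0, G4=0, G5=0, G6=1 [inverted output] → 1 — eliminated
  G6 stuck-at-0: G0=1, G1=0, G2=0, G3=0, G4=0, G5=0, G6=0 [stuck-at-0] → 0 — matches
Only G6 stuck-at-0 reproduces the observed 0.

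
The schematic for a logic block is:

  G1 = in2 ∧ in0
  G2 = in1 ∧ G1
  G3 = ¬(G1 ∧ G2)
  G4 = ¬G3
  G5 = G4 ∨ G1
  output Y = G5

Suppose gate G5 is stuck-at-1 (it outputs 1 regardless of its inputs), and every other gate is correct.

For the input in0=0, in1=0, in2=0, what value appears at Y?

1

Propagate with G5 forced: G1=0, G2=0, G3=1, G4=0, G5=1 [stuck-at-1].
So Y = 1. (Without the fault it would be 0.)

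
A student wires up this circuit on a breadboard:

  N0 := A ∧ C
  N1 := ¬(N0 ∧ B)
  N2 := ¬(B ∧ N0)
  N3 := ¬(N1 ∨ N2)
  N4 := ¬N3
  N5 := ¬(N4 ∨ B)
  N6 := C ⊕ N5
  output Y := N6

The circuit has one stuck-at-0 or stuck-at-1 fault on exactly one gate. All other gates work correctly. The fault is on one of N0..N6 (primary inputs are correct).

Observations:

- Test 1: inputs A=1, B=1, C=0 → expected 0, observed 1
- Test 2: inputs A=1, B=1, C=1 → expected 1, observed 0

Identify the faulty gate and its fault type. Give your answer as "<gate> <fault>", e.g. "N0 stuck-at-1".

N5 stuck-at-1

Fault-free values for test 1 (A=1, B=1, C=0): N0=0, N1=1, N2=1, N3=0, N4=1, N5=0, N6=0, giving Y=0. Observed 1.
Test 1: faults giving observed 1 are {N5 stuck-at-1, N6 stuck-at-1}.
Test 2 (A=1, B=1, C=1): fault-free N0=1, N1=0, N2=0, N3=1, N4=0, N5=0, N6=1 → 1; observed 0. Eliminates N6 stuck-at-1.
Only N5 stuck-at-1 is consistent with every test.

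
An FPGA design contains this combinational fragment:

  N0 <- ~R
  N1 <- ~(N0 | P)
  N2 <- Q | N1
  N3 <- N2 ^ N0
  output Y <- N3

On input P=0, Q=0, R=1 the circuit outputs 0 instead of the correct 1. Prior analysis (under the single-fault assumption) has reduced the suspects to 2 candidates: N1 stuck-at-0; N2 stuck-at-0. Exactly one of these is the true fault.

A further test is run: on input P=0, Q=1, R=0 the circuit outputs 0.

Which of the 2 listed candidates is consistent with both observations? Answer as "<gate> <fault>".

Evaluate each candidate on input P=0, Q=1, R=0:
  N1 stuck-at-0: N0=1, N1=0 [stuck-at-0], N2=1, N3=0 → 0 — matches
  N2 stuck-at-0: N0=1, N1=0, N2=0 [stuck-at-0], N3=1 → 1 — eliminated
Only N1 stuck-at-0 reproduces the observed 0.

N1 stuck-at-0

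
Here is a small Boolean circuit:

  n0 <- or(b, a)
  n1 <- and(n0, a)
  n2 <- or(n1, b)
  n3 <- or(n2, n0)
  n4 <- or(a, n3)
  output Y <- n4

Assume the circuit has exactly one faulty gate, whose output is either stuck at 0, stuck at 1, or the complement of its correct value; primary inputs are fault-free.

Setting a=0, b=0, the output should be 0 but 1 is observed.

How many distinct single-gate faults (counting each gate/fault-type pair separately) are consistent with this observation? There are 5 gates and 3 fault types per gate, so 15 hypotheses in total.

10

Fault-free: n0=0, n1=0, n2=0, n3=0, n4=0 → 0. Observed 1.
  n0: stuck-at-1, inverted output ✓; others ✗
  n1: stuck-at-1, inverted output ✓; others ✗
  n2: stuck-at-1, inverted output ✓; others ✗
  n3: stuck-at-1, inverted output ✓; others ✗
  n4: stuck-at-1, inverted output ✓; others ✗
Consistent faults: {n0 stuck-at-1, n0 inverted output, n1 stuck-at-1, n1 inverted output, n2 stuck-at-1, n2 inverted output, n3 stuck-at-1, n3 inverted output, n4 stuck-at-1, n4 inverted output} — 10 in all.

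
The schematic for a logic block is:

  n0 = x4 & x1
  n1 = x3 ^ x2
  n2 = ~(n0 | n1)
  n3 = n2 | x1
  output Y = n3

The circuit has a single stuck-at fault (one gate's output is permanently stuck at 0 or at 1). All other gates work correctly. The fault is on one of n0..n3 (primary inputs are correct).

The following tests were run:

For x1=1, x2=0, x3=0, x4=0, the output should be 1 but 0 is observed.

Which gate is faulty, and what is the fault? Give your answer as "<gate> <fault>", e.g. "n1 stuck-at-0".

n3 stuck-at-0

Fault-free values for test 1 (x1=1, x2=0, x3=0, x4=0): n0=0, n1=0, n2=1, n3=1, giving Y=1. Observed 0.
Test 1: faults giving observed 0 are {n3 stuck-at-0}.
Only n3 stuck-at-0 is consistent with every test.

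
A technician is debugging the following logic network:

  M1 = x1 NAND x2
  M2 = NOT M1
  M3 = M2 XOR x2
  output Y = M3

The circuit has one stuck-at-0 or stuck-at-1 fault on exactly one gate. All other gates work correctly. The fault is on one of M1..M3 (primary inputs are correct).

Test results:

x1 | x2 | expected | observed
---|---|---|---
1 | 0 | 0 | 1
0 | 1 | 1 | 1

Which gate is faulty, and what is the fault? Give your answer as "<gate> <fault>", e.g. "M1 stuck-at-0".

M3 stuck-at-1

Fault-free values for test 1 (x1=1, x2=0): M1=1, M2=0, M3=0, giving Y=0. Observed 1.
Test 1: faults giving observed 1 are {M1 stuck-at-0, M2 stuck-at-1, M3 stuck-at-1}.
Test 2 (x1=0, x2=1): fault-free M1=1, M2=0, M3=1 → 1; observed 1. Eliminates M1 stuck-at-0, M2 stuck-at-1.
Only M3 stuck-at-1 is consistent with every test.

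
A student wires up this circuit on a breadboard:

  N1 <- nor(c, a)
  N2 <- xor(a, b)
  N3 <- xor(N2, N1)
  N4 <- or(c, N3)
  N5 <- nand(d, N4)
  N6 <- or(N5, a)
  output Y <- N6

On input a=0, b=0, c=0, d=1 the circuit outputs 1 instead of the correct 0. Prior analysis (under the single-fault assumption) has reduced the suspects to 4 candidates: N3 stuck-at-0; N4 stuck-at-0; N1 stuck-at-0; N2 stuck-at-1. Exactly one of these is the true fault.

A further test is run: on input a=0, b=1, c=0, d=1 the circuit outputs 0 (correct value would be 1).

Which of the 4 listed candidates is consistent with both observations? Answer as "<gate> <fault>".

N1 stuck-at-0

Evaluate each candidate on input a=0, b=1, c=0, d=1:
  N3 stuck-at-0: N1=1, N2=1, N3=0 [stuck-at-0], N4=0, N5=1, N6=1 → 1 — eliminated
  N4 stuck-at-0: N1=1, N2=1, N3=0, N4=0 [stuck-at-0], N5=1, N6=1 → 1 — eliminated
  N1 stuck-at-0: N1=0 [stuck-at-0], N2=1, N3=1, N4=1, N5=0, N6=0 → 0 — matches
  N2 stuck-at-1: N1=1, N2=1 [stuck-at-1], N3=0, N4=0, N5=1, N6=1 → 1 — eliminated
Only N1 stuck-at-0 reproduces the observed 0.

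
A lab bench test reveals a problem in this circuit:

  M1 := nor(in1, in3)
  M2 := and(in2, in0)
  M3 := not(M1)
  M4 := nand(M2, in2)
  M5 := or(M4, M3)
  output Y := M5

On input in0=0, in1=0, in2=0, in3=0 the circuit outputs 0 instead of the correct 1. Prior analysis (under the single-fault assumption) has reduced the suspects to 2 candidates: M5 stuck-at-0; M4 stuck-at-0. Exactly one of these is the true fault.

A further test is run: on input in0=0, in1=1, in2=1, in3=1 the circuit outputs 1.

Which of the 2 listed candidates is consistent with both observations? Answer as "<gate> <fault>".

M4 stuck-at-0

Evaluate each candidate on input in0=0, in1=1, in2=1, in3=1:
  M5 stuck-at-0: M1=0, M2=0, M3=1, M4=1, M5=0 [stuck-at-0] → 0 — eliminated
  M4 stuck-at-0: M1=0, M2=0, M3=1, M4=0 [stuck-at-0], M5=1 → 1 — matches
Only M4 stuck-at-0 reproduces the observed 1.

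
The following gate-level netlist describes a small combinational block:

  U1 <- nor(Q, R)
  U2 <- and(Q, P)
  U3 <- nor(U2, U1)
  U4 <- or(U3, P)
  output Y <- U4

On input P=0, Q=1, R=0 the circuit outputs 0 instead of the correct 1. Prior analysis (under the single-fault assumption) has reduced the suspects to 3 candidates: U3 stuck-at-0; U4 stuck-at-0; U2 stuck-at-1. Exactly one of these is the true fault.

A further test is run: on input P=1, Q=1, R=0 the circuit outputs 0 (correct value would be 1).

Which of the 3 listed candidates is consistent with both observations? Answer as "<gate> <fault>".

Evaluate each candidate on input P=1, Q=1, R=0:
  U3 stuck-at-0: U1=0, U2=1, U3=0 [stuck-at-0], U4=1 → 1 — eliminated
  U4 stuck-at-0: U1=0, U2=1, U3=0, U4=0 [stuck-at-0] → 0 — matches
  U2 stuck-at-1: U1=0, U2=1 [stuck-at-1], U3=0, U4=1 → 1 — eliminated
Only U4 stuck-at-0 reproduces the observed 0.

U4 stuck-at-0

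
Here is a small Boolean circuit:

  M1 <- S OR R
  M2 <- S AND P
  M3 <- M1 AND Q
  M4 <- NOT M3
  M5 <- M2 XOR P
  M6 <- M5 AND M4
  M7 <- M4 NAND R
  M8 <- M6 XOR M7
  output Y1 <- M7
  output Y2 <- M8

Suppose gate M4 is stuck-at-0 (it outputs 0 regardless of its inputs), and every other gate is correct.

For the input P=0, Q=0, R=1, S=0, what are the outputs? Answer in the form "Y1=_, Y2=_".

Y1=1, Y2=1

Propagate with M4 forced: M1=1, M2=0, M3=0, M4=0 [stuck-at-0], M5=0, M6=0, M7=1, M8=1.
So the outputs are Y1=1, Y2=1. (Without the fault they would be Y1=0, Y2=0.)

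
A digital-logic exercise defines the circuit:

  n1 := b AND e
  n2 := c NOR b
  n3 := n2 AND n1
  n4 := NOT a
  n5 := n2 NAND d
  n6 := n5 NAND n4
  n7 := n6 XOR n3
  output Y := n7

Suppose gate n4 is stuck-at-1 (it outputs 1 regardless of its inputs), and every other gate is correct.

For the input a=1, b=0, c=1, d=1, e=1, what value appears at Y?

Propagate with n4 forced: n1=0, n2=0, n3=0, n4=1 [stuck-at-1], n5=1, n6=0, n7=0.
So Y = 0. (Without the fault it would be 1.)

0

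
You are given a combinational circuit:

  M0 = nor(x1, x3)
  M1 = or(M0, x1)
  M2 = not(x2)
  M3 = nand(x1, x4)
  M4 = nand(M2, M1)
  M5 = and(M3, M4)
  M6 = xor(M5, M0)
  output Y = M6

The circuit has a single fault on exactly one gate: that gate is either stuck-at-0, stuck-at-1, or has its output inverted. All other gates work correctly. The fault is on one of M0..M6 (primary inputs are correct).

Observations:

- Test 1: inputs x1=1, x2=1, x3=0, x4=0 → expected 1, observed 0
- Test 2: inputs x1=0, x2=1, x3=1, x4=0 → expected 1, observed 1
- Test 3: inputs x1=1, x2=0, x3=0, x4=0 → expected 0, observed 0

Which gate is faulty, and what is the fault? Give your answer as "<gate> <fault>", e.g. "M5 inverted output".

Fault-free values for test 1 (x1=1, x2=1, x3=0, x4=0): M0=0, M1=1, M2=0, M3=1, M4=1, M5=1, M6=1, giving Y=1. Observed 0.
Test 1: faults giving observed 0 are {M0 stuck-at-1, M0 inverted output, M2 stuck-at-1, M2 inverted output, M3 stuck-at-0, M3 inverted output, M4 stuck-at-0, M4 inverted output, M5 stuck-at-0, M5 inverted output, M6 stuck-at-0, M6 inverted output}.
Test 2 (x1=0, x2=1, x3=1, x4=0): fault-free M0=0, M1=0, M2=0, M3=1, M4=1, M5=1, M6=1 → 1; observed 1. Eliminates M0 stuck-at-1, M0 inverted output, M3 stuck-at-0, M3 inverted output, M4 stuck-at-0, M4 inverted output, M5 stuck-at-0, M5 inverted output, M6 stuck-at-0, M6 inverted output.
Test 3 (x1=1, x2=0, x3=0, x4=0): fault-free M0=0, M1=1, M2=1, M3=1, M4=0, M5=0, M6=0 → 0; observed 0. Eliminates M2 inverted output.
Only M2 stuck-at-1 is consistent with every test.

M2 stuck-at-1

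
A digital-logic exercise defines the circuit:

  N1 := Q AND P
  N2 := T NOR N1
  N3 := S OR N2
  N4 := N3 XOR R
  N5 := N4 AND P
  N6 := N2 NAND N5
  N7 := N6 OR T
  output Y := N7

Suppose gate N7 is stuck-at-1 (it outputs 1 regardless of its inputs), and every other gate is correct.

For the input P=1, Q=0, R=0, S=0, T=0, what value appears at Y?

1

Propagate with N7 forced: N1=0, N2=1, N3=1, N4=1, N5=1, N6=0, N7=1 [stuck-at-1].
So Y = 1. (Without the fault it would be 0.)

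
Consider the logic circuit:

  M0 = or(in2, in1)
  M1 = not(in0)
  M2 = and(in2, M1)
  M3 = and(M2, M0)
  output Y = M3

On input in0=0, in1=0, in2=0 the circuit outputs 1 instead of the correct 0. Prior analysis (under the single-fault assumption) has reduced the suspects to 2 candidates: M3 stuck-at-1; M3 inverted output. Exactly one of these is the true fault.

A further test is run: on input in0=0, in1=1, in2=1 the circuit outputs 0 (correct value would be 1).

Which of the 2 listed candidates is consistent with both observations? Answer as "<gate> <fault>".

Evaluate each candidate on input in0=0, in1=1, in2=1:
  M3 stuck-at-1: M0=1, M1=1, M2=1, M3=1 [stuck-at-1] → 1 — eliminated
  M3 inverted output: M0=1, M1=1, M2=1, M3=0 [inverted output] → 0 — matches
Only M3 inverted output reproduces the observed 0.

M3 inverted output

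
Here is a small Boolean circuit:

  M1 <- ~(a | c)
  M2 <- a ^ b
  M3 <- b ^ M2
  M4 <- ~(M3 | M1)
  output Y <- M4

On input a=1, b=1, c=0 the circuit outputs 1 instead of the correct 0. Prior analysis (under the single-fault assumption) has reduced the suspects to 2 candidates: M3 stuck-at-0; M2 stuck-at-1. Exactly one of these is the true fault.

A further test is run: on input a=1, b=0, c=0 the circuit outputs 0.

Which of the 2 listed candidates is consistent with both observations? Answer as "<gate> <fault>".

M2 stuck-at-1

Evaluate each candidate on input a=1, b=0, c=0:
  M3 stuck-at-0: M1=0, M2=1, M3=0 [stuck-at-0], M4=1 → 1 — eliminated
  M2 stuck-at-1: M1=0, M2=1 [stuck-at-1], M3=1, M4=0 → 0 — matches
Only M2 stuck-at-1 reproduces the observed 0.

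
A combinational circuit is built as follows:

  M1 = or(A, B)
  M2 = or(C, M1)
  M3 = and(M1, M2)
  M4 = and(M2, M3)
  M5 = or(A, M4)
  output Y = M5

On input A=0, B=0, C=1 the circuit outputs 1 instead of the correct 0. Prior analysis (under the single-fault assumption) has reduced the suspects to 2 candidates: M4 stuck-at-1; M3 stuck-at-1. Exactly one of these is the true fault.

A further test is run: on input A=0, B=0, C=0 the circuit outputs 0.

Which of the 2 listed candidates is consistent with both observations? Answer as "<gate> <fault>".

M3 stuck-at-1

Evaluate each candidate on input A=0, B=0, C=0:
  M4 stuck-at-1: M1=0, M2=0, M3=0, M4=1 [stuck-at-1], M5=1 → 1 — eliminated
  M3 stuck-at-1: M1=0, M2=0, M3=1 [stuck-at-1], M4=0, M5=0 → 0 — matches
Only M3 stuck-at-1 reproduces the observed 0.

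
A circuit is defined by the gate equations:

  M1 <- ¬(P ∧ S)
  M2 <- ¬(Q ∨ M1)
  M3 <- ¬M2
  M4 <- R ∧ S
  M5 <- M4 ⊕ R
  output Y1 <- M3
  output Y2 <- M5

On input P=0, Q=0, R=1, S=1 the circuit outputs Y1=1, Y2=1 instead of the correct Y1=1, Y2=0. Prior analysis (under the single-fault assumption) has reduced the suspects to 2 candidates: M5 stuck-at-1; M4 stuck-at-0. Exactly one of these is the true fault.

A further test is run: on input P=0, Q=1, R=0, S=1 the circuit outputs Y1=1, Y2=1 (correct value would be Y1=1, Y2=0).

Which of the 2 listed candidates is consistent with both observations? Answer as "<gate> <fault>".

M5 stuck-at-1

Evaluate each candidate on input P=0, Q=1, R=0, S=1:
  M5 stuck-at-1: M1=1, M2=0, M3=1, M4=0, M5=1 [stuck-at-1] → Y1=1, Y2=1 — matches
  M4 stuck-at-0: M1=1, M2=0, M3=1, M4=0 [stuck-at-0], M5=0 → Y1=1, Y2=0 — eliminated
Only M5 stuck-at-1 reproduces the observed Y1=1, Y2=1.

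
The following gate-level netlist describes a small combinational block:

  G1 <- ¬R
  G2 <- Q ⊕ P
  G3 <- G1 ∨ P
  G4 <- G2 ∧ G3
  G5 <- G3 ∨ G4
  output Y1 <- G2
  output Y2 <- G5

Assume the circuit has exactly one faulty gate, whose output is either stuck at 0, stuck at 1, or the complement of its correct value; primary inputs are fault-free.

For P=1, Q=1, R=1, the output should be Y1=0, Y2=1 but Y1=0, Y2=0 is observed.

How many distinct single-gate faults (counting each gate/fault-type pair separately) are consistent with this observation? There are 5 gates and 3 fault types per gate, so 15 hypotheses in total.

Fault-free: G1=0, G2=0, G3=1, G4=0, G5=1 → Y1=0, Y2=1. Observed Y1=0, Y2=0.
  G1: none of the 3 fault types match ✗
  G2: none of the 3 fault types match ✗
  G3: stuck-at-0, inverted output ✓; others ✗
  G4: none of the 3 fault types match ✗
  G5: stuck-at-0, inverted output ✓; others ✗
Consistent faults: {G3 stuck-at-0, G3 inverted output, G5 stuck-at-0, G5 inverted output} — 4 in all.

4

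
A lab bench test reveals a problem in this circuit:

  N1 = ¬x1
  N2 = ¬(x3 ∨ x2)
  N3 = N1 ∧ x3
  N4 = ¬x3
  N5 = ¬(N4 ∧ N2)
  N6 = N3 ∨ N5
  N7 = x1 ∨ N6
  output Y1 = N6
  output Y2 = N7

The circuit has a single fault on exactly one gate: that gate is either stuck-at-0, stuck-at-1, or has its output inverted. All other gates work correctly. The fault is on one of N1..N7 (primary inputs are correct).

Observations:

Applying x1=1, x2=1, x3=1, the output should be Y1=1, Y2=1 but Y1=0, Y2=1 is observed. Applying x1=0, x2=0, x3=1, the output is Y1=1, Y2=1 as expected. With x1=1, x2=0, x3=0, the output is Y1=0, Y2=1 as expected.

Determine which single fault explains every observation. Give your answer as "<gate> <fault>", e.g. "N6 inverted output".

Fault-free values for test 1 (x1=1, x2=1, x3=1): N1=0, N2=0, N3=0, N4=0, N5=1, N6=1, N7=1, giving Y1=1, Y2=1. Observed Y1=0, Y2=1.
Test 1: faults giving observed Y1=0, Y2=1 are {N5 stuck-at-0, N5 inverted output, N6 stuck-at-0, N6 inverted output}.
Test 2 (x1=0, x2=0, x3=1): fault-free N1=1, N2=0, N3=1, N4=0, N5=1, N6=1, N7=1 → Y1=1, Y2=1; observed Y1=1, Y2=1. Eliminates N6 stuck-at-0, N6 inverted output.
Test 3 (x1=1, x2=0, x3=0): fault-free N1=0, N2=1, N3=0, N4=1, N5=0, N6=0, N7=1 → Y1=0, Y2=1; observed Y1=0, Y2=1. Eliminates N5 inverted output.
Only N5 stuck-at-0 is consistent with every test.

N5 stuck-at-0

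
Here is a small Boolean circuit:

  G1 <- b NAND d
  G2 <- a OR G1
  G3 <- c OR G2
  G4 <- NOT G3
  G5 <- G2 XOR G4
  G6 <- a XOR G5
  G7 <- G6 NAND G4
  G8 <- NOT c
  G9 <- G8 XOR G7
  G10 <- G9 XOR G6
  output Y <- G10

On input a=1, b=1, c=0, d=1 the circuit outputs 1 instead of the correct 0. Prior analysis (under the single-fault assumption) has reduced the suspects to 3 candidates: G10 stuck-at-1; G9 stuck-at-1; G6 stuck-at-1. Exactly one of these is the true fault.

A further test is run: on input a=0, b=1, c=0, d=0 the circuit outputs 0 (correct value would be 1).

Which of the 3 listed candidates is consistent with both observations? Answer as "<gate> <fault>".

G9 stuck-at-1

Evaluate each candidate on input a=0, b=1, c=0, d=0:
  G10 stuck-at-1: G1=1, G2=1, G3=1, G4=0, G5=1, G6=1, G7=1, G8=1, G9=0, G10=1 [stuck-at-1] → 1 — eliminated
  G9 stuck-at-1: G1=1, G2=1, G3=1, G4=0, G5=1, G6=1, G7=1, G8=1, G9=1 [stuck-at-1], G10=0 → 0 — matches
  G6 stuck-at-1: G1=1, G2=1, G3=1, G4=0, G5=1, G6=1 [stuck-at-1], G7=1, G8=1, G9=0, G10=1 → 1 — eliminated
Only G9 stuck-at-1 reproduces the observed 0.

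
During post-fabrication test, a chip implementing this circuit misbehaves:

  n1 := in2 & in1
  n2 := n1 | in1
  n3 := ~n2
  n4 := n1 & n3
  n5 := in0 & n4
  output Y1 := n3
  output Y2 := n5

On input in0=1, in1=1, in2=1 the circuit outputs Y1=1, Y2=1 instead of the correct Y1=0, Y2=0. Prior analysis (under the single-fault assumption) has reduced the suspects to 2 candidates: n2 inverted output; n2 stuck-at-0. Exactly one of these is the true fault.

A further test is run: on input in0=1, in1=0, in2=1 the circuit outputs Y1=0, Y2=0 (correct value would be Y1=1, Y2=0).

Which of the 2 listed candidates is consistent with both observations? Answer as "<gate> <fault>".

n2 inverted output

Evaluate each candidate on input in0=1, in1=0, in2=1:
  n2 inverted output: n1=0, n2=1 [inverted output], n3=0, n4=0, n5=0 → Y1=0, Y2=0 — matches
  n2 stuck-at-0: n1=0, n2=0 [stuck-at-0], n3=1, n4=0, n5=0 → Y1=1, Y2=0 — eliminated
Only n2 inverted output reproduces the observed Y1=0, Y2=0.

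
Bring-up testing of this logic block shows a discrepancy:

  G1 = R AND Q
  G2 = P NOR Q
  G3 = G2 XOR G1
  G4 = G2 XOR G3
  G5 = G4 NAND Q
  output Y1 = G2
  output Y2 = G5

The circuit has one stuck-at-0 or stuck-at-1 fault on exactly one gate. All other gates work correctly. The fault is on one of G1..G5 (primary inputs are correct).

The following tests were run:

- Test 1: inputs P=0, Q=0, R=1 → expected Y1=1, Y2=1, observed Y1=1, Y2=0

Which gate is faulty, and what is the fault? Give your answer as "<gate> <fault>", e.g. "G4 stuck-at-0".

G5 stuck-at-0

Fault-free values for test 1 (P=0, Q=0, R=1): G1=0, G2=1, G3=1, G4=0, G5=1, giving Y1=1, Y2=1. Observed Y1=1, Y2=0.
Test 1: faults giving observed Y1=1, Y2=0 are {G5 stuck-at-0}.
Only G5 stuck-at-0 is consistent with every test.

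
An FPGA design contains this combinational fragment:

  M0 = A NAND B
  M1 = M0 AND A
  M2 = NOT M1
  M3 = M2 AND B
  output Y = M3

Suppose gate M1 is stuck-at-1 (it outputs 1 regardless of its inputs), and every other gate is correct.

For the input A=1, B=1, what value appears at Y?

0

Propagate with M1 forced: M0=0, M1=1 [stuck-at-1], M2=0, M3=0.
So Y = 0. (Without the fault it would be 1.)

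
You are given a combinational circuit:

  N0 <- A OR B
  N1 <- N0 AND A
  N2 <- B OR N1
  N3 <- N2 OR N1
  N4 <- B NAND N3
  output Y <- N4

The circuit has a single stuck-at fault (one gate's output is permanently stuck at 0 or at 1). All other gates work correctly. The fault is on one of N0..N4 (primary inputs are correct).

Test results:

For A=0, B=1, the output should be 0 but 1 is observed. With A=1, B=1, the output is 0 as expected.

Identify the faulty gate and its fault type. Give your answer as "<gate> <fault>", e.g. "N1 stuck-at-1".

Fault-free values for test 1 (A=0, B=1): N0=1, N1=0, N2=1, N3=1, N4=0, giving Y=0. Observed 1.
Test 1: faults giving observed 1 are {N2 stuck-at-0, N3 stuck-at-0, N4 stuck-at-1}.
Test 2 (A=1, B=1): fault-free N0=1, N1=1, N2=1, N3=1, N4=0 → 0; observed 0. Eliminates N3 stuck-at-0, N4 stuck-at-1.
Only N2 stuck-at-0 is consistent with every test.

N2 stuck-at-0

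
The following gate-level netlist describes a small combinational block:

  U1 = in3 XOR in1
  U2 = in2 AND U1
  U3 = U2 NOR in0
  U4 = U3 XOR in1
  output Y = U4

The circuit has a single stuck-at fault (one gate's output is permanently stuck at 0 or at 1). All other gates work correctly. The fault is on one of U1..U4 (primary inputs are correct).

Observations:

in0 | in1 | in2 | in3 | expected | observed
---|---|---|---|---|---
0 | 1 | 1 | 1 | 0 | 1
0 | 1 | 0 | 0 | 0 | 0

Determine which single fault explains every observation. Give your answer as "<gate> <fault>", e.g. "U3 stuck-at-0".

Fault-free values for test 1 (in0=0, in1=1, in2=1, in3=1): U1=0, U2=0, U3=1, U4=0, giving Y=0. Observed 1.
Test 1: faults giving observed 1 are {U1 stuck-at-1, U2 stuck-at-1, U3 stuck-at-0, U4 stuck-at-1}.
Test 2 (in0=0, in1=1, in2=0, in3=0): fault-free U1=1, U2=0, U3=1, U4=0 → 0; observed 0. Eliminates U2 stuck-at-1, U3 stuck-at-0, U4 stuck-at-1.
Only U1 stuck-at-1 is consistent with every test.

U1 stuck-at-1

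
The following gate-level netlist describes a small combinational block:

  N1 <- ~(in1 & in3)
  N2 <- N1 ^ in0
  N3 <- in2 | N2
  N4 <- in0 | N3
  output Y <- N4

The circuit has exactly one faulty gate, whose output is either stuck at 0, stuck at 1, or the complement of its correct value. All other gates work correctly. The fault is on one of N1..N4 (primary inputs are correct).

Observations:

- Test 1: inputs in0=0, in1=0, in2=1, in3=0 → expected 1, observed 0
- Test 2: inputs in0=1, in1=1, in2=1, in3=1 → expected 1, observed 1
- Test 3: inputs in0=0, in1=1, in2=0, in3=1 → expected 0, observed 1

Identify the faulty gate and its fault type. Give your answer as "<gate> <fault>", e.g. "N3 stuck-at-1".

N3 inverted output

Fault-free values for test 1 (in0=0, in1=0, in2=1, in3=0): N1=1, N2=1, N3=1, N4=1, giving Y=1. Observed 0.
Test 1: faults giving observed 0 are {N3 stuck-at-0, N3 inverted output, N4 stuck-at-0, N4 inverted output}.
Test 2 (in0=1, in1=1, in2=1, in3=1): fault-free N1=0, N2=1, N3=1, N4=1 → 1; observed 1. Eliminates N4 stuck-at-0, N4 inverted output.
Test 3 (in0=0, in1=1, in2=0, in3=1): fault-free N1=0, N2=0, N3=0, N4=0 → 0; observed 1. Eliminates N3 stuck-at-0.
Only N3 inverted output is consistent with every test.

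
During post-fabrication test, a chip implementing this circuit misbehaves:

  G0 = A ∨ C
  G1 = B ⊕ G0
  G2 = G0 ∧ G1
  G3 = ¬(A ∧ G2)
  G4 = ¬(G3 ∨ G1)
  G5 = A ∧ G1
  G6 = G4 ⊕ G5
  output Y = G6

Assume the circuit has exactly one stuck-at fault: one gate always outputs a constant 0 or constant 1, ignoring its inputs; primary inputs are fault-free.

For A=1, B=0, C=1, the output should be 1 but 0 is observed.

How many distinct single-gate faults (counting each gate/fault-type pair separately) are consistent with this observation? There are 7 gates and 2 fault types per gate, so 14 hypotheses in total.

5

Fault-free: G0=1, G1=1, G2=1, G3=0, G4=0, G5=1, G6=1 → 1. Observed 0.
  G0 stuck-at-0: output 0 ✓
  G0 stuck-at-1: output 1 ✗
  G1 stuck-at-0: output 0 ✓
  G1 stuck-at-1: output 1 ✗
  G2 stuck-at-0: output 1 ✗
  G2 stuck-at-1: output 1 ✗
  G3 stuck-at-0: output 1 ✗
  G3 stuck-at-1: output 1 ✗
  G4 stuck-at-0: output 1 ✗
  G4 stuck-at-1: output 0 ✓
  G5 stuck-at-0: output 0 ✓
  G5 stuck-at-1: output 1 ✗
  G6 stuck-at-0: output 0 ✓
  G6 stuck-at-1: output 1 ✗
Consistent faults: {G0 stuck-at-0, G1 stuck-at-0, G4 stuck-at-1, G5 stuck-at-0, G6 stuck-at-0} — 5 in all.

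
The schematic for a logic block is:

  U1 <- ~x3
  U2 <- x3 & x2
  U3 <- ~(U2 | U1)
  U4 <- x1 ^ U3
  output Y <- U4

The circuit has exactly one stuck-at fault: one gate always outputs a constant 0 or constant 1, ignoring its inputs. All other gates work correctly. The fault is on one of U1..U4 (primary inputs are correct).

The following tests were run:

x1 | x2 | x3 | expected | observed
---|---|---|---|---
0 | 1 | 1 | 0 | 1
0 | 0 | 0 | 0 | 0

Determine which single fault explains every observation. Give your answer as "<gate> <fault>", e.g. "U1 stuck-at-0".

U2 stuck-at-0

Fault-free values for test 1 (x1=0, x2=1, x3=1): U1=0, U2=1, U3=0, U4=0, giving Y=0. Observed 1.
Test 1: faults giving observed 1 are {U2 stuck-at-0, U3 stuck-at-1, U4 stuck-at-1}.
Test 2 (x1=0, x2=0, x3=0): fault-free U1=1, U2=0, U3=0, U4=0 → 0; observed 0. Eliminates U3 stuck-at-1, U4 stuck-at-1.
Only U2 stuck-at-0 is consistent with every test.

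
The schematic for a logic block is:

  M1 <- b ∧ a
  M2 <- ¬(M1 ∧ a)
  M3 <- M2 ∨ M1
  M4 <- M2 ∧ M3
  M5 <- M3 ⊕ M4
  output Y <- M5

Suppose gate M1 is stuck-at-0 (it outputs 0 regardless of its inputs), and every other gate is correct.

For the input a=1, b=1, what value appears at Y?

0

Propagate with M1 forced: M1=0 [stuck-at-0], M2=1, M3=1, M4=1, M5=0.
So Y = 0. (Without the fault it would be 1.)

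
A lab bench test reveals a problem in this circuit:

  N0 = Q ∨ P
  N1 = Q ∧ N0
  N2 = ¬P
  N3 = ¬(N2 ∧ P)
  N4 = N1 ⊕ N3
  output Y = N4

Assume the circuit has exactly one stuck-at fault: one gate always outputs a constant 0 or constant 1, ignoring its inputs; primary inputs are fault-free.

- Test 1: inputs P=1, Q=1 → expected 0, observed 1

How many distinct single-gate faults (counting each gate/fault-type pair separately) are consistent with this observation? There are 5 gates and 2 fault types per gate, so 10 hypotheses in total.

Fault-free: N0=1, N1=1, N2=0, N3=1, N4=0 → 0. Observed 1.
  N0 stuck-at-0: output 1 ✓
  N0 stuck-at-1: output 0 ✗
  N1 stuck-at-0: output 1 ✓
  N1 stuck-at-1: output 0 ✗
  N2 stuck-at-0: output 0 ✗
  N2 stuck-at-1: output 1 ✓
  N3 stuck-at-0: output 1 ✓
  N3 stuck-at-1: output 0 ✗
  N4 stuck-at-0: output 0 ✗
  N4 stuck-at-1: output 1 ✓
Consistent faults: {N0 stuck-at-0, N1 stuck-at-0, N2 stuck-at-1, N3 stuck-at-0, N4 stuck-at-1} — 5 in all.

5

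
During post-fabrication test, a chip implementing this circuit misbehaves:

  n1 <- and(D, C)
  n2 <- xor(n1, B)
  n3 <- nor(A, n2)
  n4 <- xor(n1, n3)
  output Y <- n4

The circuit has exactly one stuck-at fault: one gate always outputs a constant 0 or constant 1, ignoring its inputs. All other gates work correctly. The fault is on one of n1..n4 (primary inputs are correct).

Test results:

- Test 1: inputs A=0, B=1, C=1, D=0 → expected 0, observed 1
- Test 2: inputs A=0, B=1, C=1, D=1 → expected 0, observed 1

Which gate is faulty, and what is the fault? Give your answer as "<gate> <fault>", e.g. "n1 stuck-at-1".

n4 stuck-at-1

Fault-free values for test 1 (A=0, B=1, C=1, D=0): n1=0, n2=1, n3=0, n4=0, giving Y=0. Observed 1.
Test 1: faults giving observed 1 are {n2 stuck-at-0, n3 stuck-at-1, n4 stuck-at-1}.
Test 2 (A=0, B=1, C=1, D=1): fault-free n1=1, n2=0, n3=1, n4=0 → 0; observed 1. Eliminates n2 stuck-at-0, n3 stuck-at-1.
Only n4 stuck-at-1 is consistent with every test.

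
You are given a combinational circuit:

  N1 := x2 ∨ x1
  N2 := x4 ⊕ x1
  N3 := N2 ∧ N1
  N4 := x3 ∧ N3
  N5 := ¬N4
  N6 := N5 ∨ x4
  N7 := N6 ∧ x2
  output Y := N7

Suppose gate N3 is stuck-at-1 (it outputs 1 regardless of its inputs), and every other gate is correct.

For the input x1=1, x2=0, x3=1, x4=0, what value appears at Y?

Propagate with N3 forced: N1=1, N2=1, N3=1 [stuck-at-1], N4=1, N5=0, N6=0, N7=0.
So Y = 0. (Same as the fault-free value — the fault is masked on this input.)

0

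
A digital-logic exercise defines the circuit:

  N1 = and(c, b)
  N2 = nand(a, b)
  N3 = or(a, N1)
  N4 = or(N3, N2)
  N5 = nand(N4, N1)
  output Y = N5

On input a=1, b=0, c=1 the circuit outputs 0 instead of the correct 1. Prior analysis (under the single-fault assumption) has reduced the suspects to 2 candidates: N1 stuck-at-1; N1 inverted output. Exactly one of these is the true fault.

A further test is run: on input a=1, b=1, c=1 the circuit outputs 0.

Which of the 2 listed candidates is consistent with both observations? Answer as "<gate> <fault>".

Evaluate each candidate on input a=1, b=1, c=1:
  N1 stuck-at-1: N1=1 [stuck-at-1], N2=0, N3=1, N4=1, N5=0 → 0 — matches
  N1 inverted output: N1=0 [inverted output], N2=0, N3=1, N4=1, N5=1 → 1 — eliminated
Only N1 stuck-at-1 reproduces the observed 0.

N1 stuck-at-1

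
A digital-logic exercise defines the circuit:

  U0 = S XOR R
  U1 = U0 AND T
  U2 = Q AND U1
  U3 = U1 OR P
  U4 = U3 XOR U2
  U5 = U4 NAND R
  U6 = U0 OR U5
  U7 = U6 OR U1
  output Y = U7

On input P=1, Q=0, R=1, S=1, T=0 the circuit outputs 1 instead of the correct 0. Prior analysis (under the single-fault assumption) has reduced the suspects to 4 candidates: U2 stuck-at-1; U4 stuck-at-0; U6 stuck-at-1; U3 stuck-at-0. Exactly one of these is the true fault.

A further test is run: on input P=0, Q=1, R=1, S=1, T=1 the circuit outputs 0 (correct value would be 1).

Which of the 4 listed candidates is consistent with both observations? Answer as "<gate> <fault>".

Evaluate each candidate on input P=0, Q=1, R=1, S=1, T=1:
  U2 stuck-at-1: U0=0, U1=0, U2=1 [stuck-at-1], U3=0, U4=1, U5=0, U6=0, U7=0 → 0 — matches
  U4 stuck-at-0: U0=0, U1=0, U2=0, U3=0, U4=0 [stuck-at-0], U5=1, U6=1, U7=1 → 1 — eliminated
  U6 stuck-at-1: U0=0, U1=0, U2=0, U3=0, U4=0, U5=1, U6=1 [stuck-at-1], U7=1 → 1 — eliminated
  U3 stuck-at-0: U0=0, U1=0, U2=0, U3=0 [stuck-at-0], U4=0, U5=1, U6=1, U7=1 → 1 — eliminated
Only U2 stuck-at-1 reproduces the observed 0.

U2 stuck-at-1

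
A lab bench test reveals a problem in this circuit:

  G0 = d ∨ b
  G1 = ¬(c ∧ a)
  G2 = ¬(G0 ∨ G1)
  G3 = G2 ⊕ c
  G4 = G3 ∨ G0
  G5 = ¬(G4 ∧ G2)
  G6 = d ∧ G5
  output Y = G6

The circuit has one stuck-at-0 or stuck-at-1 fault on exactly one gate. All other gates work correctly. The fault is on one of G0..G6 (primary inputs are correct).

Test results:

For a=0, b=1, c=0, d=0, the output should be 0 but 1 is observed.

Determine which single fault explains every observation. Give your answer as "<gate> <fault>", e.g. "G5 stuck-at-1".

Fault-free values for test 1 (a=0, b=1, c=0, d=0): G0=1, G1=1, G2=0, G3=0, G4=1, G5=1, G6=0, giving Y=0. Observed 1.
Test 1: faults giving observed 1 are {G6 stuck-at-1}.
Only G6 stuck-at-1 is consistent with every test.

G6 stuck-at-1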